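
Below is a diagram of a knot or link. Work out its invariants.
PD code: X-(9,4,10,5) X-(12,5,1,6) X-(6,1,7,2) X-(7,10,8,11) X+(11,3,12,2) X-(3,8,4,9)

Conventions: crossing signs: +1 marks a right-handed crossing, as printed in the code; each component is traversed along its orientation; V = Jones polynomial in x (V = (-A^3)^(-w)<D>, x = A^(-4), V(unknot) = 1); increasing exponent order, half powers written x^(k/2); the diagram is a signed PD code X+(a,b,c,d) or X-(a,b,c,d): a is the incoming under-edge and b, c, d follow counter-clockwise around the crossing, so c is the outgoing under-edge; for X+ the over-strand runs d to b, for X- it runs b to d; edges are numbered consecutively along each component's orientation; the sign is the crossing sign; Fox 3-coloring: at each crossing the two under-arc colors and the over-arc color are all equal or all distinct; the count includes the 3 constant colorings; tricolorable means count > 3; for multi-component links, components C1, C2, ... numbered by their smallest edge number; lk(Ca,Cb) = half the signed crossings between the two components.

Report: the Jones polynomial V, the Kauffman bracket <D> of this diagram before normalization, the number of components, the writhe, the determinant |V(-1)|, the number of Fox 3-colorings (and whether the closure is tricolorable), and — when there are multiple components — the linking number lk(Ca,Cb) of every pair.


V = -x^-6 + x^-5 - x^-4 + 2x^-3 - x^-2 + x^-1
<D> = A^-8 - A^-4 + 2 - A^4 + A^8 - A^12 (w = -4)
1 component over 6 crossings, w = -4
3 Fox colorings among 3^6, |V(-1)| = 7: not tricolorable
why: V spans 5 powers of x: at least 5 crossings in any diagram


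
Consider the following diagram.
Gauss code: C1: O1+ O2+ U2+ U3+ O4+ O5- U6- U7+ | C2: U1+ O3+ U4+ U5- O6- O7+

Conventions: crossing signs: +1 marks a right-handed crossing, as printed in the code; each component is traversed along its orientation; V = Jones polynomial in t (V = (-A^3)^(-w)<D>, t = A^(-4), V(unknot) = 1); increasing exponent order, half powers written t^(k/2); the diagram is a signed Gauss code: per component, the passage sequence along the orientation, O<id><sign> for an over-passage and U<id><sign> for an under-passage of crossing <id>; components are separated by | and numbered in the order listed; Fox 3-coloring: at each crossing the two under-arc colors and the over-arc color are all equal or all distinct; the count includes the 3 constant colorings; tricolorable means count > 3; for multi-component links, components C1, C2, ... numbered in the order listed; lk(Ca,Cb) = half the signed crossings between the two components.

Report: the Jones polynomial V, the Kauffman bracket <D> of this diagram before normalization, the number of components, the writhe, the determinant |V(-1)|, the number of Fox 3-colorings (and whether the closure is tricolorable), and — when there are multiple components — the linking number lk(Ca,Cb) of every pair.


Jones polynomial: V(t) = -t^(1/2) - t^(5/2)
<D> = A^-1 + A^7; writhe +3
components 2, writhe +3 (7 crossings)
linking number lk(C1,C2) = +1
3-colorings: 3 of 3^7, det 2 — not tricolorable
note: w = +3 (over 7 crossings) is diagram-only; (-A^3)^(-3) removes it from V


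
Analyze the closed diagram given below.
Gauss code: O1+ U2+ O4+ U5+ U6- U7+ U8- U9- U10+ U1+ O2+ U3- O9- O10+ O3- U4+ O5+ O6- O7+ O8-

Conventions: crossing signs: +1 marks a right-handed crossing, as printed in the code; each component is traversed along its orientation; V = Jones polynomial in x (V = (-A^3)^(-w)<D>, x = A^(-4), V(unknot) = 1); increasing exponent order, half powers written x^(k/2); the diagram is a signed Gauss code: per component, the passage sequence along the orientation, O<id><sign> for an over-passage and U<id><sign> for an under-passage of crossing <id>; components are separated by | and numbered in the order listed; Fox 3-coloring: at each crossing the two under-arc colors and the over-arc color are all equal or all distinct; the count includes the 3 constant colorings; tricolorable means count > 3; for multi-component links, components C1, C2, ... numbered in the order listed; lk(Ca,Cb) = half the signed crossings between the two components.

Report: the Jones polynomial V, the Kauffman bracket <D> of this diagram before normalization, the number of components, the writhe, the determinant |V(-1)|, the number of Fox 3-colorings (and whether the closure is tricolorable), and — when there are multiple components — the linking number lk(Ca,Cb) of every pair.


Jones polynomial: V(x) = x + x^3 - x^4
<D> = -A^-10 + A^-6 + A^2; writhe +2
components 1, writhe +2 (10 crossings)
3-colorings: 9 of 3^10, det 3 — tricolorable
note: det 3 = |V(-1)|; divisible by 3, so tricolorable


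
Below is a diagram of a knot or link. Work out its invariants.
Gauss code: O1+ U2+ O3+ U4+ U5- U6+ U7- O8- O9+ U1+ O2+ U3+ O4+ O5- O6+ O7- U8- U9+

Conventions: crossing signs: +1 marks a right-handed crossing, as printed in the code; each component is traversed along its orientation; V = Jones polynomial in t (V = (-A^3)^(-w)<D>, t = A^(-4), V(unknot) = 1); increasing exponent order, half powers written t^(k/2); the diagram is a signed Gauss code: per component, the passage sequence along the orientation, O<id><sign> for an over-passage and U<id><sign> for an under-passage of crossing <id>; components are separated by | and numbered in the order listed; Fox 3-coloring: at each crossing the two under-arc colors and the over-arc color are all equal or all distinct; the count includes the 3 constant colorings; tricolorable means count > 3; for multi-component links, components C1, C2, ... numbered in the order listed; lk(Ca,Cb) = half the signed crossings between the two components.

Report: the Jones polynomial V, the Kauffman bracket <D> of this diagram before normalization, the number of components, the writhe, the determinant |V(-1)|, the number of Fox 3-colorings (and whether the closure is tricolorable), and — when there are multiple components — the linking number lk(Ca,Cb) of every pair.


V(t) = t + t^3 - t^4
bracket: A^-7 - A^-3 - A^5, w = +3
1 component, writhe +3, over 9 crossings
det 3, colorings 9 of 3^9 — tricolorable
observation: the span of V is 3, forcing >= 3 crossings in any diagram


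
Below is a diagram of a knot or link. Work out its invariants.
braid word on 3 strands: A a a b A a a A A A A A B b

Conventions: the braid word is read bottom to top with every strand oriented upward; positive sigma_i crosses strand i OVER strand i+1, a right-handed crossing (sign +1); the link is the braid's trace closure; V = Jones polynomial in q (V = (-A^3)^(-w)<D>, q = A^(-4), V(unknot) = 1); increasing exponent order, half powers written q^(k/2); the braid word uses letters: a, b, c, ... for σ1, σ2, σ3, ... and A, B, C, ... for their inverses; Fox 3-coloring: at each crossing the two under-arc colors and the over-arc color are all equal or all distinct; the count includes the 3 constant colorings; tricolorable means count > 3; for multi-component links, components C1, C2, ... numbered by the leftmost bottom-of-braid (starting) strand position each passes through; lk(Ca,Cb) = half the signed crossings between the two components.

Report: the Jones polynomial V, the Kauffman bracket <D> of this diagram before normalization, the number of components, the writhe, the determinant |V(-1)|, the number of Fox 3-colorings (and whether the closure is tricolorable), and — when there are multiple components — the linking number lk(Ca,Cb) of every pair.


V = -q^-4 + q^-3 + q^-1
<D> = A^-2 + A^6 - A^10 (w = -2)
1 component over 14 crossings, w = -2
9 Fox colorings among 3^14, |V(-1)| = 3: tricolorable
why: det 3 = |V(-1)|; divisible by 3, so tricolorable


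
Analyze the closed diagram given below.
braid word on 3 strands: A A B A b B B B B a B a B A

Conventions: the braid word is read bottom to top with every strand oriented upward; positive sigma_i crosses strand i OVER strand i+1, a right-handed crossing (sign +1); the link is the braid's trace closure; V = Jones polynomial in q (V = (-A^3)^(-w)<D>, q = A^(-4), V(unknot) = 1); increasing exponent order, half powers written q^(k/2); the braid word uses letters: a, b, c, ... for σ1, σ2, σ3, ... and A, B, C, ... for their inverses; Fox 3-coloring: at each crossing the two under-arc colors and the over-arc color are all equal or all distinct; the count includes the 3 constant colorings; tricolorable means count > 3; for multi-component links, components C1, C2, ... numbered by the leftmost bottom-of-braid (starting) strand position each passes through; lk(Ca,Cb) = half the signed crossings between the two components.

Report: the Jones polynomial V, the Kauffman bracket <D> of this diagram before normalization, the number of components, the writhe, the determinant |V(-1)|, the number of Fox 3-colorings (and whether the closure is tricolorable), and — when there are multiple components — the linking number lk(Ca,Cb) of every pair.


Jones polynomial: V(q) = -q^-12 + 2q^-11 - 3q^-10 + 4q^-9 - 5q^-8 + 4q^-7 - 3q^-6 + 3q^-5 - q^-4 + q^-3
<D> = A^-12 - A^-8 + 3A^-4 - 3 + 4A^4 - 5A^8 + 4A^12 - 3A^16 + 2A^20 - A^24; writhe -8
components 1, writhe -8 (14 crossings)
3-colorings: 9 of 3^14, det 27 — tricolorable
note: the word shrinks to σ1⁻¹ σ1⁻¹ σ2⁻¹ σ1⁻¹ σ2⁻¹ σ2⁻¹ σ2⁻¹ σ1 σ2⁻¹ σ1 σ2⁻¹ σ1⁻¹ after cancelling


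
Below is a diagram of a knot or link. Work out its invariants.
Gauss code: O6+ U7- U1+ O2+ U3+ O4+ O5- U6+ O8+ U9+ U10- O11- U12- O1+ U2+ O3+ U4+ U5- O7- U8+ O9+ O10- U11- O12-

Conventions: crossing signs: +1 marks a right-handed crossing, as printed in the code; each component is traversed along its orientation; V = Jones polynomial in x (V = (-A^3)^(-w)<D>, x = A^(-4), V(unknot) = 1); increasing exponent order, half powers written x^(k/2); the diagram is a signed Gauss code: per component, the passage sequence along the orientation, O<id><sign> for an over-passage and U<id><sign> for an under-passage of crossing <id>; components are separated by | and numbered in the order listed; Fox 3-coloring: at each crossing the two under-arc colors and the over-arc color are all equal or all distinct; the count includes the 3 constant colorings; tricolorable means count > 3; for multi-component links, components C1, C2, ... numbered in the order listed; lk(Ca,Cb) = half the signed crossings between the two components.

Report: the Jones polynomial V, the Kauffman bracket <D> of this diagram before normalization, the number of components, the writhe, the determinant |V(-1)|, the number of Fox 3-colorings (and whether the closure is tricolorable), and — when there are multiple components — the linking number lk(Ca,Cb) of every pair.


Jones polynomial: V(x) = x + x^3 - x^4
<D> = -A^-10 + A^-6 + A^2; writhe +2
components 1, writhe +2 (12 crossings)
3-colorings: 9 of 3^12, det 3 — tricolorable
note: the span of V is 3, forcing >= 3 crossings in any diagram


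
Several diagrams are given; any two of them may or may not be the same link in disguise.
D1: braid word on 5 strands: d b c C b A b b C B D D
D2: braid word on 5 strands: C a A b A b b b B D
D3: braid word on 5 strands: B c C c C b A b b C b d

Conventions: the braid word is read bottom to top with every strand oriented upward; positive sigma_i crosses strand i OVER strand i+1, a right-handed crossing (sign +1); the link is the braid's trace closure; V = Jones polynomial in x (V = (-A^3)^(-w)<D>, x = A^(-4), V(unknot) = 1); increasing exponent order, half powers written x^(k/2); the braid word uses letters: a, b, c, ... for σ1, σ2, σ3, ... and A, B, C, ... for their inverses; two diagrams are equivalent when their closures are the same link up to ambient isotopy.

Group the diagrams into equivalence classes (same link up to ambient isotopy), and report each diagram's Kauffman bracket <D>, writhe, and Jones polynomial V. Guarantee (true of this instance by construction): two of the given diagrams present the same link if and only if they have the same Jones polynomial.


classes: {D1, D2, D3}
V(D1) = x + x^3 - x^4  [12 crossings, <D> = -A^-16 + A^-12 + A^-4, w = 0]
V(D2) = x + x^3 - x^4  (w 0, c 10, <D> = -A^-16 + A^-12 + A^-4)
V(D3) = x + x^3 - x^4  [12 crossings, <D> = -A^-10 + A^-6 + A^2, w = +2]
note: all 3 diagrams share one V(x), hence one class


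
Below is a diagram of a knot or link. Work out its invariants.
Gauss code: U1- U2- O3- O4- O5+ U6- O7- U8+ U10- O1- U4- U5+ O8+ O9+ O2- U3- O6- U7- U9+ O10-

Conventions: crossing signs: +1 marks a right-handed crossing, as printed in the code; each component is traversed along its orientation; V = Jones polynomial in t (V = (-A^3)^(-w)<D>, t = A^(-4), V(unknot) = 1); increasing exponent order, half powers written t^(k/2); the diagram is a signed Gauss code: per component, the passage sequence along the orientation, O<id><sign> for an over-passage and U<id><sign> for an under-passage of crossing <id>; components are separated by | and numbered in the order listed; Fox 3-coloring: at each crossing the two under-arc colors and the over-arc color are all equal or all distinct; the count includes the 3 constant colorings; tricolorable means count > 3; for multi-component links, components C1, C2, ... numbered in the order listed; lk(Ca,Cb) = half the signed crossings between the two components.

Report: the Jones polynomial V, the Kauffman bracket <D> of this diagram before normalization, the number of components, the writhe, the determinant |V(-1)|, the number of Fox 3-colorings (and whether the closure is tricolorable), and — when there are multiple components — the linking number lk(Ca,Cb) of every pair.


V(t) = -t^-7 + t^-6 - t^-5 + t^-4 + t^-2
bracket: A^-4 + A^4 - A^8 + A^12 - A^16, w = -4
1 component, writhe -4, over 10 crossings
det 5, colorings 3 of 3^10 — not tricolorable
observation: V spans 5 powers of t: at least 5 crossings in any diagram


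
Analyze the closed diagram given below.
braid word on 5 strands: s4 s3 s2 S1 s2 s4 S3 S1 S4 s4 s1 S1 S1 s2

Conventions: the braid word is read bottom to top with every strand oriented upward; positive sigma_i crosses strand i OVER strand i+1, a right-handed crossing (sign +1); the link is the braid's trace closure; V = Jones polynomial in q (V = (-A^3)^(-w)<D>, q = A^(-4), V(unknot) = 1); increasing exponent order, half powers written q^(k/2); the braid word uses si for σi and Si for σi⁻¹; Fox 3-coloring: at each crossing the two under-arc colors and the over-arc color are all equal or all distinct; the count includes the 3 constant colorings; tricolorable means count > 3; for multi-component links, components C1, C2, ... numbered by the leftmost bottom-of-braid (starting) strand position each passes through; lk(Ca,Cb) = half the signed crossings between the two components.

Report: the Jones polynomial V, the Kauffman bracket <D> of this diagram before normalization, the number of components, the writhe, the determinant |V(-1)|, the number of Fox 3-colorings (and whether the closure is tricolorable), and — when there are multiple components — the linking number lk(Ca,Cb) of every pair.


V(q) = -q^-3 + 3q^-2 - 4q^-1 + 5 - 5q + 5q^2 - 3q^3 + 2q^4 - q^5
bracket: -A^-14 + 2A^-10 - 3A^-6 + 5A^-2 - 5A^2 + 5A^6 - 4A^10 + 3A^14 - A^18, w = +2
1 component, writhe +2, over 14 crossings
det 29, colorings 3 of 3^14 — not tricolorable
observation: w = +2 shifts under R1 moves; the (-A^3)^(-2) factor cancels that in V


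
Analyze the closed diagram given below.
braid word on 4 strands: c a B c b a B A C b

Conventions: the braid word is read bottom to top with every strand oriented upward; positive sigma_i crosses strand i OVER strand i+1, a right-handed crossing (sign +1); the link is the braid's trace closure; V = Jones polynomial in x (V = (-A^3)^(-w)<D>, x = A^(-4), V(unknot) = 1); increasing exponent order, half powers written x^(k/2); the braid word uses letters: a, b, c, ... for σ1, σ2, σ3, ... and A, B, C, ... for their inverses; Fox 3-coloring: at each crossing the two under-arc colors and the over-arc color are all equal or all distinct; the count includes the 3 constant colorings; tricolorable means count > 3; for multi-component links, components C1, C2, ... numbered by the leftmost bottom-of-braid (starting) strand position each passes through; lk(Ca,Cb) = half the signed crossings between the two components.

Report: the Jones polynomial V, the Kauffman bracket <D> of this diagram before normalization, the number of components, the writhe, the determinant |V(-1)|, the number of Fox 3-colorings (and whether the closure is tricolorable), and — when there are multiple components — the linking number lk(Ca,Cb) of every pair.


V(x) = -x^(1/2) + x^(3/2) - x^(5/2) - x^(9/2)
bracket: -A^-12 - A^-4 + 1 - A^4, w = +2
2 components, writhe +2, over 10 crossings
lk(C1,C2) = +2
det 4, colorings 3 of 3^10 — not tricolorable
observation: w = +2 shifts under R1 moves; the (-A^3)^(-2) factor cancels that in V


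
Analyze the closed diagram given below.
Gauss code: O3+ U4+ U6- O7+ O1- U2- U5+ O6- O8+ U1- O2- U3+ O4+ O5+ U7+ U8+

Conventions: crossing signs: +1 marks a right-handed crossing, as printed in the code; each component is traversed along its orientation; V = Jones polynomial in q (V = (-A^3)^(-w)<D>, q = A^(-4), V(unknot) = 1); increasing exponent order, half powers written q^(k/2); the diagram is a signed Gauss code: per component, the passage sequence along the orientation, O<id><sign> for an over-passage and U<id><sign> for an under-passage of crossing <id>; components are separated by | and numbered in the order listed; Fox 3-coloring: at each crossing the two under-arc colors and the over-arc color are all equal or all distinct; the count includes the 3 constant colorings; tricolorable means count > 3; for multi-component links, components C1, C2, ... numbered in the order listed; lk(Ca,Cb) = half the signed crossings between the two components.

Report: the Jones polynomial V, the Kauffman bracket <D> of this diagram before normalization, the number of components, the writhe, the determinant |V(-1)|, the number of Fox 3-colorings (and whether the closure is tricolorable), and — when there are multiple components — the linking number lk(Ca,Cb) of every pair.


V = -q^-1 + 2 - q + 2q^2 - q^3 + q^4 - q^5
<D> = -A^-14 + A^-10 - A^-6 + 2A^-2 - A^2 + 2A^6 - A^10 (w = +2)
1 component over 8 crossings, w = +2
9 Fox colorings among 3^8, |V(-1)| = 9: tricolorable
why: det 9 = |V(-1)|; divisible by 3, so tricolorable


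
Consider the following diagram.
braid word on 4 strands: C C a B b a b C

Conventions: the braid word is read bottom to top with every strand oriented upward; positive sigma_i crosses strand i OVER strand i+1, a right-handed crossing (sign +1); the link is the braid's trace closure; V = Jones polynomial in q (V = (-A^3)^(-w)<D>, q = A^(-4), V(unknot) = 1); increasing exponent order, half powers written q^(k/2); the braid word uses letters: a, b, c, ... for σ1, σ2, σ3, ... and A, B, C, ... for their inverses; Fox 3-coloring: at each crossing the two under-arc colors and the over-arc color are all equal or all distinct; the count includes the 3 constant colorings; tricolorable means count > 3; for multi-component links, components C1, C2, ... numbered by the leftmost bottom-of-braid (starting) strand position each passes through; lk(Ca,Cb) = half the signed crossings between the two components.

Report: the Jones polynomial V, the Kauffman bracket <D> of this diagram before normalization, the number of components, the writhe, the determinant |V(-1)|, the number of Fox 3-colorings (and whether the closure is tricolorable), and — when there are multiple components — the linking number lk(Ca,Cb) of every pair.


V = q^(-7/2) - q^(-5/2) + q^(-3/2) - 2q^(-1/2) - q^(3/2)
<D> = -A^-6 - 2A^2 + A^6 - A^10 + A^14 (w = 0)
2 components over 8 crossings, w = 0
lk(C1,C2): +1
9 Fox colorings among 3^8, |V(-1)| = 6: tricolorable
why: inverse pairs cancel, leaving σ3⁻¹ σ3⁻¹ σ1 σ1 σ2 σ3⁻¹


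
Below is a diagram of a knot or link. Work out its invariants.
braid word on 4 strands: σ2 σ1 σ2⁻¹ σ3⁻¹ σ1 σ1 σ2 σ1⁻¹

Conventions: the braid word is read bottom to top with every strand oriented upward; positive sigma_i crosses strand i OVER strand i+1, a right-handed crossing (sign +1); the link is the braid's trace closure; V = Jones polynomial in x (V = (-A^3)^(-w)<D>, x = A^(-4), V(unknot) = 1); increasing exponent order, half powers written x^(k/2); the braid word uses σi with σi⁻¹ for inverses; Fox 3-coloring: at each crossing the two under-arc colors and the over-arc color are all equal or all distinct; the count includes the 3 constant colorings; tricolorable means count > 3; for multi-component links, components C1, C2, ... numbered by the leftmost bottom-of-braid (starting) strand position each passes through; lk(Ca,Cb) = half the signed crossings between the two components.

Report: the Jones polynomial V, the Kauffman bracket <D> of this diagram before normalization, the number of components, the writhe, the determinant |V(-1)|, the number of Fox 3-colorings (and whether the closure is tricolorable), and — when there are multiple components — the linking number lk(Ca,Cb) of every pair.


V = -2x^(1/2) + x^(3/2) - 2x^(5/2) + x^(7/2) - x^(9/2) + x^(11/2)
<D> = A^-16 - A^-12 + A^-8 - 2A^-4 + 1 - 2A^4 (w = +2)
2 components over 8 crossings, w = +2
lk(C1,C2): 0
3 Fox colorings among 3^8, |V(-1)| = 8: not tricolorable
why: w = +2 (over 8 crossings) is diagram-only; (-A^3)^(-2) removes it from V


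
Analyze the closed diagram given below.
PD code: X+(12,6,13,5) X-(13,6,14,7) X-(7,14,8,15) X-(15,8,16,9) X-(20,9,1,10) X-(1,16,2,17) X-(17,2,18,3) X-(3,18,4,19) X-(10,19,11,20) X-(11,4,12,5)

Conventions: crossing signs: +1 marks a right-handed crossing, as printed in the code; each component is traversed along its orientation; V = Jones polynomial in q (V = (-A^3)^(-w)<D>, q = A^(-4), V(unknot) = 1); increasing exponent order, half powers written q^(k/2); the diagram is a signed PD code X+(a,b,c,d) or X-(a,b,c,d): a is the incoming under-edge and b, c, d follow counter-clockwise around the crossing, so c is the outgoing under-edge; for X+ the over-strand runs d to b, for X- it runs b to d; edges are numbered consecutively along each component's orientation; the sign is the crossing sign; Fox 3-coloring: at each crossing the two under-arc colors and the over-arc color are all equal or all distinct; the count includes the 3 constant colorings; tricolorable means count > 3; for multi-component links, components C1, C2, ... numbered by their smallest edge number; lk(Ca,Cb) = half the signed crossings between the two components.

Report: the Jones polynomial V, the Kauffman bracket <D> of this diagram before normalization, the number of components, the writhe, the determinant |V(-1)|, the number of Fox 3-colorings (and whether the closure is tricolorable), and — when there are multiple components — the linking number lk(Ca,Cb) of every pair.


Jones polynomial: V(q) = -q^-8 + q^-5 + q^-3
<D> = A^-12 + A^-4 - A^8; writhe -8
components 1, writhe -8 (10 crossings)
3-colorings: 9 of 3^10, det 3 — tricolorable
note: w = -8 (over 10 crossings) is diagram-only; (-A^3)^(8) removes it from V


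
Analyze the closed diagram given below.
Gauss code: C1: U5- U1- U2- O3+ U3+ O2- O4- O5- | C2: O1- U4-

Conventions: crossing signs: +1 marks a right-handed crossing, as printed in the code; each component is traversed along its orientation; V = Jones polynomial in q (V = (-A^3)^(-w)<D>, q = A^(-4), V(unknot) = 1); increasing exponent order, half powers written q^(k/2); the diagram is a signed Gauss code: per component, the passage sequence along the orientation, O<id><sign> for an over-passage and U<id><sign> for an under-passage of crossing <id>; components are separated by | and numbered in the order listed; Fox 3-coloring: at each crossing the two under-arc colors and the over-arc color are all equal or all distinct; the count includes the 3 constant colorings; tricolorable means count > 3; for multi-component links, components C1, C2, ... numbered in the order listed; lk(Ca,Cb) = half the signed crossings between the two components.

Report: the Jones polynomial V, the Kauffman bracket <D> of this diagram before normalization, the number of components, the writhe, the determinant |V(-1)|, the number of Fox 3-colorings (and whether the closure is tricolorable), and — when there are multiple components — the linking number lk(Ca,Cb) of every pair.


V(q) = -q^(-5/2) - q^(-1/2)
bracket: A^-7 + A, w = -3
2 components, writhe -3, over 5 crossings
lk(C1,C2) = -1
det 2, colorings 3 of 3^5 — not tricolorable
observation: w = -3 shifts under R1 moves; the (-A^3)^(3) factor cancels that in V


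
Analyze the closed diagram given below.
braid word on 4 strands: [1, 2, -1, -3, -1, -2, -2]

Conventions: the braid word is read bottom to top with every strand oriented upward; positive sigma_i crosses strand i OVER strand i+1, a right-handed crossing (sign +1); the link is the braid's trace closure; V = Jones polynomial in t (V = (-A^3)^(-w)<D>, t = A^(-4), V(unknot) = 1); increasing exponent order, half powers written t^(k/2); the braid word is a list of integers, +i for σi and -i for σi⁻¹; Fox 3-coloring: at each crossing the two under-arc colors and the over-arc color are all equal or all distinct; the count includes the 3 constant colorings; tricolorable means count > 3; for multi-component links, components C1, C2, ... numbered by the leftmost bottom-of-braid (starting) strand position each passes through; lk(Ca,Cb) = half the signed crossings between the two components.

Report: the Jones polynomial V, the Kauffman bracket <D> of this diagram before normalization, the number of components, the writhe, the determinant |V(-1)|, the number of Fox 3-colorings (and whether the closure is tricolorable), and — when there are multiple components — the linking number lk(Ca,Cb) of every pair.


V(t) = -t^-4 + t^-3 + t^-1
bracket: -A^-5 - A^3 + A^7, w = -3
1 component, writhe -3, over 7 crossings
det 3, colorings 9 of 3^7 — tricolorable
observation: |V(-1)| = 3: so tricolorable, since 3 divides 3


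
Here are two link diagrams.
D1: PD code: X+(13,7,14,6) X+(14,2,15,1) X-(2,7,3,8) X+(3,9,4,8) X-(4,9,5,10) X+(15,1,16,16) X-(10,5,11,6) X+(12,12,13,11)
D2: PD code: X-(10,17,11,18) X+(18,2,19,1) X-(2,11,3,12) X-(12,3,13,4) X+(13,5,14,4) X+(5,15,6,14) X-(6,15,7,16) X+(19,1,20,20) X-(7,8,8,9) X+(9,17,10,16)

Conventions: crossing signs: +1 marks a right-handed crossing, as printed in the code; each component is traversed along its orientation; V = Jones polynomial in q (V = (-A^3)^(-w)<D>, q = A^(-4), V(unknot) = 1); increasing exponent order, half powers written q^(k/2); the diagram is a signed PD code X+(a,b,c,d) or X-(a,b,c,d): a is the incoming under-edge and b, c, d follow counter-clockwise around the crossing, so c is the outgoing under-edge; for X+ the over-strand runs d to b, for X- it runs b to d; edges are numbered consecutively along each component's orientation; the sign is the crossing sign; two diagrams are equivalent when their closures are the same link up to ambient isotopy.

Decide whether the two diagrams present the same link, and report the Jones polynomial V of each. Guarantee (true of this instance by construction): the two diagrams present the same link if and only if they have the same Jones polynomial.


same link: yes
V(D1) = 1  [8 crossings, <D> = A^6, w = +2]
D2 (bracket 1; 10 crossings at w = 0): V = 1
note: one V(q) for all 2 diagrams — one class (guaranteed)


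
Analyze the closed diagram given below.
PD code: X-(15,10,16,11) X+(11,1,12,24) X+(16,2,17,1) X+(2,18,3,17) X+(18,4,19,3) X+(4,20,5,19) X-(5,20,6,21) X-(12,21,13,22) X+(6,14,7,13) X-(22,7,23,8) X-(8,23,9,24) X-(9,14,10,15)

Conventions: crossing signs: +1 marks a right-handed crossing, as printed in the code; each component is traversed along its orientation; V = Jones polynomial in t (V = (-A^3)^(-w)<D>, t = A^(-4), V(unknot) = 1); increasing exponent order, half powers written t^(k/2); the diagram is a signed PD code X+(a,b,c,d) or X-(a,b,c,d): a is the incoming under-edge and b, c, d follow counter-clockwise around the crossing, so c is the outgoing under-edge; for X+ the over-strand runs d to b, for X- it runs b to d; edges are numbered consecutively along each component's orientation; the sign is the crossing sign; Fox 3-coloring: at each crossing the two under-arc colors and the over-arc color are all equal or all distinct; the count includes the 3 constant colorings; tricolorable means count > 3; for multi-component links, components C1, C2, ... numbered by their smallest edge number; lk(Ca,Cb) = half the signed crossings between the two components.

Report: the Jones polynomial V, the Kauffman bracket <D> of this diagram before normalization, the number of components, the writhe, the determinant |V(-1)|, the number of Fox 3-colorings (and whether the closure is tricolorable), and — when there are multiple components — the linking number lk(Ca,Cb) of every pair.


V = t^-4 - 3t^-3 + 5t^-2 - 6t^-1 + 7 - 6t + 5t^2 - 3t^3 + t^4
<D> = A^-16 - 3A^-12 + 5A^-8 - 6A^-4 + 7 - 6A^4 + 5A^8 - 3A^12 + A^16 (w = 0)
1 component over 12 crossings, w = 0
3 Fox colorings among 3^12, |V(-1)| = 37: not tricolorable
why: w = 0 shifts under R1 moves; the (-A^3)^(0) factor cancels that in V


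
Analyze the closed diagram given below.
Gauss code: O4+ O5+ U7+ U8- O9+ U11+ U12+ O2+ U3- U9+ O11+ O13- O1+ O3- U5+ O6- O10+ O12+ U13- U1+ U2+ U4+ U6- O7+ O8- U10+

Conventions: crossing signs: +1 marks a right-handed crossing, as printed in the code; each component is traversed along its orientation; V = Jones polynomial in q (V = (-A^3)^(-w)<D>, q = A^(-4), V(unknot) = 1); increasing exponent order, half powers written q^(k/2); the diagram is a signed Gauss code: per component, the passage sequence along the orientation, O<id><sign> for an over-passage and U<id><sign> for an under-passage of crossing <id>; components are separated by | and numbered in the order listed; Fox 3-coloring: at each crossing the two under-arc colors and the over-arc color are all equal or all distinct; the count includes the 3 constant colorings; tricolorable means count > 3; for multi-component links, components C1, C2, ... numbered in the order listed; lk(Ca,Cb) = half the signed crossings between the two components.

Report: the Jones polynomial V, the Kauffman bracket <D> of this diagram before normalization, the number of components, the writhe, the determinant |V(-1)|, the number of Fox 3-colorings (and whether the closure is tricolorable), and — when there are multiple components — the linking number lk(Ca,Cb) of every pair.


V(q) = q - q^2 + 2q^3 - q^4 + q^5 - q^6
bracket: A^-9 - A^-5 + A^-1 - 2A^3 + A^7 - A^11, w = +5
1 component, writhe +5, over 13 crossings
det 7, colorings 3 of 3^13 — not tricolorable
observation: V spans 5 powers of q: at least 5 crossings in any diagram


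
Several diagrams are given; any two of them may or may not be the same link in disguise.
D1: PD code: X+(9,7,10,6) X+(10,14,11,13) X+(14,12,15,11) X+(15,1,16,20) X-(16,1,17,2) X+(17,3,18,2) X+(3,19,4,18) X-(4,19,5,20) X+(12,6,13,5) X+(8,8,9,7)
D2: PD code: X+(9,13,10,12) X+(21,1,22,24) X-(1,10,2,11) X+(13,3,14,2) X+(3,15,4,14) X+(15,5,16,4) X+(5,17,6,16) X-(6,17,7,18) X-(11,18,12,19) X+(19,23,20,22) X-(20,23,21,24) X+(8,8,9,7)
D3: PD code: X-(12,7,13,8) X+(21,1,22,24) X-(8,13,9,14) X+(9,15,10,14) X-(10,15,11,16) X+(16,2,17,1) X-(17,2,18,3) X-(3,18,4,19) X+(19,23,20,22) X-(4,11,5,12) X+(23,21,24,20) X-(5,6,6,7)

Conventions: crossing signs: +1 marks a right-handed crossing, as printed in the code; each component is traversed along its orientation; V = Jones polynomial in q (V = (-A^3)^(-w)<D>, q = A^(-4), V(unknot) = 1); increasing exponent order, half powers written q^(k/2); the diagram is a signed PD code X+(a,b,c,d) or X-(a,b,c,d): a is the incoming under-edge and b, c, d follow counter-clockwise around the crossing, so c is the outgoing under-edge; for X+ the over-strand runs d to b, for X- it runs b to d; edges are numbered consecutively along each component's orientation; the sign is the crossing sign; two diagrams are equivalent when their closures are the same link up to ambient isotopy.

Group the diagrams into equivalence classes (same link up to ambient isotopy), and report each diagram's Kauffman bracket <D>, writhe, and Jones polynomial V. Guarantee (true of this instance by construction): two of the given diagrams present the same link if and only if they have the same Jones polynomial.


grouping into links: {D1} | {D2} | {D3}
V(D1) = q + q^3 - q^4  (w +6, c 10, <D> = -A^2 + A^6 + A^14)
D2 (bracket A^-8 - 2A^-4 + 2 - 2A^4 + 2A^8 - A^12 + A^16; 12 crossings at w = +4): V = q^-1 - 1 + 2q - 2q^2 + 2q^3 - 2q^4 + q^5
D3 (bracket -A^-18 + A^-14 - A^-10 + 3A^-6 - A^-2 + A^2 - A^6; 12 crossings at w = -2): V = -q^-3 + q^-2 - q^-1 + 3 - q + q^2 - q^3
why: comparing 3 Jones polynomials yields 3 groups


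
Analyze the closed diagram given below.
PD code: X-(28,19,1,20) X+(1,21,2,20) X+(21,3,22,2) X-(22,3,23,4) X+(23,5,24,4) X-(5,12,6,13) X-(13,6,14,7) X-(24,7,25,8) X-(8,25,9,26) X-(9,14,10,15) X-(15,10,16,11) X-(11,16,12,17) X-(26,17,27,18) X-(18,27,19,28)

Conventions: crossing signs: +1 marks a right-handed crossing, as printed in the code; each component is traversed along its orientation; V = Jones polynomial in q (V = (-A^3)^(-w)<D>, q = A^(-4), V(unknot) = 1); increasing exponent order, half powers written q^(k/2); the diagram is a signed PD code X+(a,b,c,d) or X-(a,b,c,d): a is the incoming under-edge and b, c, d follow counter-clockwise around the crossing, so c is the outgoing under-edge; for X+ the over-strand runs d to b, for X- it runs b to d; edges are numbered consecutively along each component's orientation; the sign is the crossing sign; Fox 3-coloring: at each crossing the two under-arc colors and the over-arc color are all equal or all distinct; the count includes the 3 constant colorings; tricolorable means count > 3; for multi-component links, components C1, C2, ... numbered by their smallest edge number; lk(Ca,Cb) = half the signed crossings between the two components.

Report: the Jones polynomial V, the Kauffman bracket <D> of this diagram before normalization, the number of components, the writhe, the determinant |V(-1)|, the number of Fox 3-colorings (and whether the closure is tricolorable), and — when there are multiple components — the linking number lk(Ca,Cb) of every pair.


V = -q^-8 + q^-5 + q^-3
<D> = A^-12 + A^-4 - A^8 (w = -8)
1 component over 14 crossings, w = -8
9 Fox colorings among 3^14, |V(-1)| = 3: tricolorable
why: w = -8 (over 14 crossings) is diagram-only; (-A^3)^(8) removes it from V


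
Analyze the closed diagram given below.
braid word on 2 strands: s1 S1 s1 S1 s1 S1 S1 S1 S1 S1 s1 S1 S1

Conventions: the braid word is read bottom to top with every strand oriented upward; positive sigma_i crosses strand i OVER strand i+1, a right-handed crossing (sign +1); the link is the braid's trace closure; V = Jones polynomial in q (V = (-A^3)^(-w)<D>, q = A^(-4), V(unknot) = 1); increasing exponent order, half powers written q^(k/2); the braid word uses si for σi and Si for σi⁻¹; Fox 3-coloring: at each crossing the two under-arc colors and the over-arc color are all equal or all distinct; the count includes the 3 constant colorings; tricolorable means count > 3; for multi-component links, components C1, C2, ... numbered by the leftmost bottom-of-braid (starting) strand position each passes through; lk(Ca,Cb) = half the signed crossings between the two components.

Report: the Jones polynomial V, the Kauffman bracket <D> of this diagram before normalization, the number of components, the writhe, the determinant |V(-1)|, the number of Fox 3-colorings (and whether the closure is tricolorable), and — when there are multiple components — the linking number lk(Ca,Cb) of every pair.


Jones polynomial: V(q) = -q^-7 + q^-6 - q^-5 + q^-4 + q^-2
<D> = -A^-7 - A + A^5 - A^9 + A^13; writhe -5
components 1, writhe -5 (13 crossings)
3-colorings: 3 of 3^13, det 5 — not tricolorable
note: the word shrinks to σ1⁻¹ σ1⁻¹ σ1⁻¹ σ1⁻¹ σ1⁻¹ after cancelling


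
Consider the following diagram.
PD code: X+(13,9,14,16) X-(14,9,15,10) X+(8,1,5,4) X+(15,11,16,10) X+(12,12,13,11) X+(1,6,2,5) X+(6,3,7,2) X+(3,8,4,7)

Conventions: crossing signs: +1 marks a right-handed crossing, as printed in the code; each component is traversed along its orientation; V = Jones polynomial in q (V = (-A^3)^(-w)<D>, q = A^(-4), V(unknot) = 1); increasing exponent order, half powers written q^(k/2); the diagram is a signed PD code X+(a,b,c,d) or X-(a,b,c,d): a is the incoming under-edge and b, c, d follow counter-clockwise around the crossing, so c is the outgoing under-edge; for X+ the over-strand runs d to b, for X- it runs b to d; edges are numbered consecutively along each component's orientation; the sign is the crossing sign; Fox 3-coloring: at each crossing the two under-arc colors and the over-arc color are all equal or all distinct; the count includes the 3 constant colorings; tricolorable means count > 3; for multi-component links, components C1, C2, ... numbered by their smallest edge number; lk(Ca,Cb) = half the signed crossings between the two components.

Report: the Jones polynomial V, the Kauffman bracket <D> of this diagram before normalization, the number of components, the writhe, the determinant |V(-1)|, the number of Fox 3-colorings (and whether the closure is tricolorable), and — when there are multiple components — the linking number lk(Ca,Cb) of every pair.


V(q) = q + q^2 + q^3 + q^6
bracket: A^-6 + A^6 + A^10 + A^14, w = +6
3 components, writhe +6, over 8 crossings
lk(C1,C2) = +2
linking number lk(C1,C3) = 0
lk(C2,C3): 0
det 0, colorings 9 of 3^8 — tricolorable
observation: w = +6 (over 8 crossings) is diagram-only; (-A^3)^(-6) removes it from V


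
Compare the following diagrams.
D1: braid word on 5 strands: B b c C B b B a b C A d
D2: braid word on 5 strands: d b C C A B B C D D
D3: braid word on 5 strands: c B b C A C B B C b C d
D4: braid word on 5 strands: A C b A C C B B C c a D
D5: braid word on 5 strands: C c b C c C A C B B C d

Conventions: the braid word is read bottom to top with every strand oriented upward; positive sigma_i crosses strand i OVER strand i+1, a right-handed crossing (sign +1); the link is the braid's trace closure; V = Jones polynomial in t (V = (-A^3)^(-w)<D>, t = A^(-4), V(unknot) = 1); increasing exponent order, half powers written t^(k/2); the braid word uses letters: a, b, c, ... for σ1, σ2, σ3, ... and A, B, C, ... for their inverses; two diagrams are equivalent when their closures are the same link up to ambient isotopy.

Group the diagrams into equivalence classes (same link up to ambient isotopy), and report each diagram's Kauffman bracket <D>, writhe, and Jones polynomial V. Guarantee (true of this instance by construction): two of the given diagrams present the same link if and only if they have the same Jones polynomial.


grouping into links: {D1} | {D2, D3, D4, D5}
V(D1) = 1  (w 0, c 12, <D> = 1)
V(D2) = -t^-6 + t^-5 - t^-4 + 2t^-3 - t^-2 + t^-1  (w -6, c 10, <D> = A^-14 - A^-10 + 2A^-6 - A^-2 + A^2 - A^6)
V(D3) = -t^-6 + t^-5 - t^-4 + 2t^-3 - t^-2 + t^-1  [12 crossings, <D> = A^-8 - A^-4 + 2 - A^4 + A^8 - A^12, w = -4]
V(D4) = -t^-6 + t^-5 - t^-4 + 2t^-3 - t^-2 + t^-1  [12 crossings, <D> = A^-14 - A^-10 + 2A^-6 - A^-2 + A^2 - A^6, w = -6]
V(D5) = -t^-6 + t^-5 - t^-4 + 2t^-3 - t^-2 + t^-1  (w -4, c 12, <D> = A^-8 - A^-4 + 2 - A^4 + A^8 - A^12)
why: comparing 5 Jones polynomials yields 2 groups


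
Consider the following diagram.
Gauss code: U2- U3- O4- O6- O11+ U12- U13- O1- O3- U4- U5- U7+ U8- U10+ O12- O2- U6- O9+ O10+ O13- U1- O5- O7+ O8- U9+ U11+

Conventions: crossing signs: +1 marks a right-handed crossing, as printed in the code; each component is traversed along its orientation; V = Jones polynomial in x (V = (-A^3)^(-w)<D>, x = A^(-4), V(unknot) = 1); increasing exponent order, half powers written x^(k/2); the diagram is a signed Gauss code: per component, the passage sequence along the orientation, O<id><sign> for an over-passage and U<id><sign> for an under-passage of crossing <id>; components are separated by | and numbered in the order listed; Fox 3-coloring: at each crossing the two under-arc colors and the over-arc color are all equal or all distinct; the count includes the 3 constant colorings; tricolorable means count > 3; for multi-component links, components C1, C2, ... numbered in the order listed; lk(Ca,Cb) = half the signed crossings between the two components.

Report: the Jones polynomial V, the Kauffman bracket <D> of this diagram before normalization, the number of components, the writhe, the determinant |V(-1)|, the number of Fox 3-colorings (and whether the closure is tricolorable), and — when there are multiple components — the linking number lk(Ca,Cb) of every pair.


V = -x^-8 + x^-7 - 2x^-6 + 3x^-5 - 2x^-4 + 3x^-3 - 2x^-2 + x^-1
<D> = -A^-11 + 2A^-7 - 3A^-3 + 2A - 3A^5 + 2A^9 - A^13 + A^17 (w = -5)
1 component over 13 crossings, w = -5
9 Fox colorings among 3^13, |V(-1)| = 15: tricolorable
why: |V(-1)| = 15: so tricolorable, since 3 divides 15
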